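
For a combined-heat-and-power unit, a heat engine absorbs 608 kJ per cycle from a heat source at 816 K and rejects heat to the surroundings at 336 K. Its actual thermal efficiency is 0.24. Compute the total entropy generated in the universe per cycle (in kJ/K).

ΔS_univ ≈ 0.630 kJ/K

W = η·Q_H = 0.24 × 608 = 145.9 kJ, so Q_C = Q_H − W = 462.1 kJ.
Entropy balance on the reservoirs: −Q_H/T_H = -0.7451 kJ/K, +Q_C/T_C = 1.375 kJ/K.
ΔS_univ = −Q_H/T_H + Q_C/T_C = 0.630 kJ/K (> 0, since η = 0.24 < η_Carnot = 0.588).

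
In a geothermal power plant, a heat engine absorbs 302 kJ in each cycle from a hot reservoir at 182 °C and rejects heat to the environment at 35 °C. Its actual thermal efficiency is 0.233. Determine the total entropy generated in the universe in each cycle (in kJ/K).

ΔS_univ ≈ 0.0882 kJ/K

T_H = 182 °C → 182 + 273.15 = 455.15 K.
T_C = 35 °C → 35 + 273.15 = 308.15 K.
W = η·Q_H = 0.233 × 302 = 70.37 kJ, so Q_C = Q_H − W = 231.6 kJ.
Entropy balance on the reservoirs: −Q_H/T_H = -0.6635 kJ/K, +Q_C/T_C = 0.7517 kJ/K.
ΔS_univ = −Q_H/T_H + Q_C/T_C = 0.0882 kJ/K (> 0, since η = 0.233 < η_Carnot = 0.323).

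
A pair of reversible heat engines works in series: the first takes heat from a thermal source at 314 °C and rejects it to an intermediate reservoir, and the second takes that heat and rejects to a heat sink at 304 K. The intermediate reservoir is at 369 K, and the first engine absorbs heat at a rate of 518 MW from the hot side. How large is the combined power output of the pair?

Ẇ_total ≈ 249.8 MW

T_H = 314 °C → 314 + 273.15 = 587.15 K.
Two reversible stages in series are equivalent to a single Carnot engine between T_H and T_C, so η_total = 1 − T_C/T_H = 1 − 304.00/587.15 = 0.4822.
W_total = η_total · Q_H = 0.4822 × 518 = 249.8 MW.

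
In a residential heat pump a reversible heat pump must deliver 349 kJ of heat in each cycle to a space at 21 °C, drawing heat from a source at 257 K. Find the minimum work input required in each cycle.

W_in ≈ 44.1 kJ

T_H = 21 °C → 21 + 273.15 = 294.15 K.
The Carnot heat-pump COP is COP_HP = T_H/(T_H − T_C) = 294.15/37.15 = 7.9179.
W = Q_H/COP_HP = 349/7.9179 = 44.1 kJ.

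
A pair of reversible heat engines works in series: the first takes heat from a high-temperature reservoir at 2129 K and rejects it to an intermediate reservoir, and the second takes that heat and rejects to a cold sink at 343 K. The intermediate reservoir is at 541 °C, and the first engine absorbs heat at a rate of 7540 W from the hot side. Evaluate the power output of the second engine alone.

T_m = 541 °C → 541 + 273.15 = 814.15 K.
Heat entering the second stage: Q_m = Q_H·(T_m/T_H) = 7540 × 814.15/2129.00 = 2880 W.
Second-stage efficiency η₂ = 1 − T_C/T_m = 1 − 343.00/814.15 = 0.5787, so W₂ = η₂·Q_m = 1670 W.

Ẇ₂ ≈ 1670 W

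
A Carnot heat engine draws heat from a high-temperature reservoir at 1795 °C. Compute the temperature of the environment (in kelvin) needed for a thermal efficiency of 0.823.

T_C ≈ 366.1 K

T_H = 1795 °C → 1795 + 273.15 = 2068.15 K.
From η = 1 − T_C/T_H, T_C = T_H·(1 − η) = 2068.15 × (1 − 0.823) = 366.1 K.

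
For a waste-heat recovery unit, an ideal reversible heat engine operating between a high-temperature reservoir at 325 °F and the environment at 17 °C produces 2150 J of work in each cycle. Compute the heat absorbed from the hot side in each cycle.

Q_H ≈ 6430 J

T_H = 325 °F → (325 − 32) × 5/9 = 162.78 °C = 435.93 K.
T_C = 17 °C → 17 + 273.15 = 290.15 K.
For a reversible engine, η = 1 − T_C/T_H = 1 − 290.15/435.93 = 0.3344.
Q_H = W/η = 2150/0.3344 = 6430 J.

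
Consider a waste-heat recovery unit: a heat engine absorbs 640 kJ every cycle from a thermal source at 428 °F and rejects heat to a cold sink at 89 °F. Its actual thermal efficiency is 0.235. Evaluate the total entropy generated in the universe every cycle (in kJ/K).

ΔS_univ ≈ 0.308 kJ/K

T_H = 428 °F → (428 − 32) × 5/9 = 220.00 °C = 493.15 K.
T_C = 89 °F → (89 − 32) × 5/9 = 31.67 °C = 304.82 K.
W = η·Q_H = 0.235 × 640 = 150.4 kJ, so Q_C = Q_H − W = 489.6 kJ.
Reservoir entropy changes: ΔS_H = −Q_H/T_H = −640/493.15 = -1.298 kJ/K and ΔS_C = +Q_C/T_C = 489.6/304.82 = 1.606 kJ/K.
ΔS_univ = −Q_H/T_H + Q_C/T_C = 0.308 kJ/K (> 0, since η = 0.235 < η_Carnot = 0.382).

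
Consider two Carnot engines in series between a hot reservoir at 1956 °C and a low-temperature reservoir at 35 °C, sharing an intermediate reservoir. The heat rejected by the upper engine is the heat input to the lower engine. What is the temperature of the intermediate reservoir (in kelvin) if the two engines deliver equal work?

T_m ≈ 1269 K

T_H = 1956 °C → 1956 + 273.15 = 2229.15 K.
T_C = 35 °C → 35 + 273.15 = 308.15 K.
For reversible stages Q_m = Q_H·(T_m/T_H). Setting W₁ = Q_H(1 − T_m/T_H) equal to W₂ = Q_m(1 − T_C/T_m) = Q_H·(T_m − T_C)/T_H gives T_H − T_m = T_m − T_C, so T_m = (T_H + T_C)/2 = (2229.15 + 308.15)/2 = 1269 K.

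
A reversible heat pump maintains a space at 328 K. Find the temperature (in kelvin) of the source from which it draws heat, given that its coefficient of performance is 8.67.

COP_HP = T_H/(T_H − T_C) ⇒ T_C = T_H·(COP_HP − 1)/COP_HP = 328.00 × (8.67 − 1)/8.67 = 290 K.

T_C ≈ 290 K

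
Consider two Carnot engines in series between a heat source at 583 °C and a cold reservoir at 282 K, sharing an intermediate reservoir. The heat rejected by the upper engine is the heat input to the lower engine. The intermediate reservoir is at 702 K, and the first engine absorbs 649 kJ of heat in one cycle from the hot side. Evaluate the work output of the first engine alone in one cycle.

T_H = 583 °C → 583 + 273.15 = 856.15 K.
First-stage efficiency η₁ = 1 − T_m/T_H = 1 − 702.00/856.15 = 0.1801.
W₁ = η₁·Q_H = 0.1801 × 649 = 117 kJ.

W₁ ≈ 117 kJ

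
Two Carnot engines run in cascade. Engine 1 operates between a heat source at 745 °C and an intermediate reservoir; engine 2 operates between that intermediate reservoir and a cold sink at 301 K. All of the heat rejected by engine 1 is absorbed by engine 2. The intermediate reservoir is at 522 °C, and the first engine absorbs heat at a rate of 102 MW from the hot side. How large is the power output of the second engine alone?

T_H = 745 °C → 745 + 273.15 = 1018.15 K.
T_m = 522 °C → 522 + 273.15 = 795.15 K.
Heat entering the second stage: Q_m = Q_H·(T_m/T_H) = 102 × 795.15/1018.15 = 79.7 MW.
Second-stage efficiency η₂ = 1 − T_C/T_m = 1 − 301.00/795.15 = 0.6215, so W₂ = η₂·Q_m = 49.5 MW.

Ẇ₂ ≈ 49.5 MW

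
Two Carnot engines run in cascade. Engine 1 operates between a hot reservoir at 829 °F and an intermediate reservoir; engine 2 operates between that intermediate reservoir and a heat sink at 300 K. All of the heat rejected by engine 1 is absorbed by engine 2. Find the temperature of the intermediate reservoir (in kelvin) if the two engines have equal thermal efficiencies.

T_H = 829 °F → (829 − 32) × 5/9 = 442.78 °C = 715.93 K.
Equal efficiencies require 1 − T_m/T_H = 1 − T_C/T_m, i.e. T_m/T_H = T_C/T_m, so T_m = √(T_H·T_C) = √(715.93 × 300.00) = 463.4 K.

T_m ≈ 463.4 K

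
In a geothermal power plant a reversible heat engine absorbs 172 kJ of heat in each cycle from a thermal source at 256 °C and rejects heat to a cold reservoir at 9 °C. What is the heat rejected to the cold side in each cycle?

T_H = 256 °C → 256 + 273.15 = 529.15 K.
T_C = 9 °C → 9 + 273.15 = 282.15 K.
For a reversible engine, η = 1 − T_C/T_H = 1 − 282.15/529.15 = 0.4668.
For a reversible cycle Q_C/Q_H = T_C/T_H, so Q_C = 172 × 282.15/529.15 = 91.7 kJ.

Q_C ≈ 91.7 kJ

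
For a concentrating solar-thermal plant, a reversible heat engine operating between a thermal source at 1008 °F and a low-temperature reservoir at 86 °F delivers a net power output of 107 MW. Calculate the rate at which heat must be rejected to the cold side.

T_H = 1008 °F → (1008 − 32) × 5/9 = 542.22 °C = 815.37 K.
T_C = 86 °F → (86 − 32) × 5/9 = 30.00 °C = 303.15 K.
Since the cycle is reversible, η = 1 − T_C/T_H = 1 − 303.15/815.37 = 0.6282.
Since Q_C/Q_H = T_C/T_H and Q_H = W/η, Q_C = W·T_C/(T_H − T_C) = 107 × 303.15/512.22 = 63.3 MW.

Q̇_C ≈ 63.3 MW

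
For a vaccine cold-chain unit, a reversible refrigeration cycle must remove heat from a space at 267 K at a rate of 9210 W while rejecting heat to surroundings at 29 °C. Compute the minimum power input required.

T_H = 29 °C → 29 + 273.15 = 302.15 K.
For a reversible refrigerator, COP_R = T_C/(T_H − T_C) = 267.00/35.15 = 7.5960.
W = Q_C/COP_R = 9210/7.5960 = 1210 W.

Ẇ_in ≈ 1210 W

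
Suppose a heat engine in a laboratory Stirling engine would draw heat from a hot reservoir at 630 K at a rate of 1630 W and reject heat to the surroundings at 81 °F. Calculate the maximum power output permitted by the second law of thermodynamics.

T_C = 81 °F → (81 − 32) × 5/9 = 27.22 °C = 300.37 K.
The upper bound on efficiency is η_max = 1 − T_C/T_H = 1 − 300.37/630.00 = 0.5232.
W_max = η_max · Q_H = 0.5232 × 1630 = 852.8 W.

Ẇ_max ≈ 852.8 W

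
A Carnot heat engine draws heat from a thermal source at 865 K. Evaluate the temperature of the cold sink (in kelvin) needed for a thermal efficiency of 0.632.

T_C ≈ 318 K

From η = 1 − T_C/T_H, T_C = T_H·(1 − η) = 865.00 × (1 − 0.632) = 318 K.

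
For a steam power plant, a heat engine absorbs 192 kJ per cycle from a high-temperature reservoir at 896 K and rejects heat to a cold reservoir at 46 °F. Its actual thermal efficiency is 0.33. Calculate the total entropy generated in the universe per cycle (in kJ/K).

T_C = 46 °F → (46 − 32) × 5/9 = 7.78 °C = 280.93 K.
W = η·Q_H = 0.33 × 192 = 63.36 kJ, so Q_C = Q_H − W = 128.6 kJ.
The hot reservoir loses entropy Q_H/T_H = 192/896.00 = 0.2143 kJ/K; the cold reservoir gains Q_C/T_C = 128.6/280.93 = 0.4579 kJ/K.
ΔS_univ = −Q_H/T_H + Q_C/T_C = 0.244 kJ/K (> 0, since η = 0.33 < η_Carnot = 0.686).

ΔS_univ ≈ 0.244 kJ/K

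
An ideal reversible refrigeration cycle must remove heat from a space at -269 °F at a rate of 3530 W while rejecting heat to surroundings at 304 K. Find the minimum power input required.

Ẇ_in ≈ 6600 W

T_C = -269 °F → (-269 − 32) × 5/9 = -167.22 °C = 105.93 K.
The reversible coefficient of performance is COP_R = T_C/(T_H − T_C) = 105.93/198.07 = 0.5348.
W = Q_C/COP_R = 3530/0.5348 = 6600 W.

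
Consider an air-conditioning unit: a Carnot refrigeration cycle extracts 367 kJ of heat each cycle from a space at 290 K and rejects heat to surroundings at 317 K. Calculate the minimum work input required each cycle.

W_in ≈ 34.2 kJ

The reversible coefficient of performance is COP_R = T_C/(T_H − T_C) = 290.00/27.00 = 10.7407.
W = Q_C/COP_R = 367/10.7407 = 34.2 kJ.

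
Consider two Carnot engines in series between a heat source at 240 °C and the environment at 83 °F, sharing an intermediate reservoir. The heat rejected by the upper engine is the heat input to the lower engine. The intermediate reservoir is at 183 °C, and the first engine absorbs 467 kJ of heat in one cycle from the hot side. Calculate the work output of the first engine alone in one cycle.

W₁ ≈ 51.87 kJ

T_H = 240 °C → 240 + 273.15 = 513.15 K.
T_C = 83 °F → (83 − 32) × 5/9 = 28.33 °C = 301.48 K.
T_m = 183 °C → 183 + 273.15 = 456.15 K.
First-stage efficiency η₁ = 1 − T_m/T_H = 1 − 456.15/513.15 = 0.1111.
W₁ = η₁·Q_H = 0.1111 × 467 = 51.87 kJ.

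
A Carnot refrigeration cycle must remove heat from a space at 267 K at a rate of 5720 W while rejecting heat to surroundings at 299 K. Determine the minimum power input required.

Carnot COP: COP_R = T_C/(T_H − T_C) = 267.00/32.00 = 8.3438.
W = Q_C/COP_R = 5720/8.3438 = 686 W.

Ẇ_in ≈ 686 W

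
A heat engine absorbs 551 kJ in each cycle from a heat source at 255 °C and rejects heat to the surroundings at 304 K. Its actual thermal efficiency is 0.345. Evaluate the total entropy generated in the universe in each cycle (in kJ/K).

T_H = 255 °C → 255 + 273.15 = 528.15 K.
W = η·Q_H = 0.345 × 551 = 190.1 kJ, so Q_C = Q_H − W = 360.9 kJ.
The hot reservoir loses entropy Q_H/T_H = 551/528.15 = 1.043 kJ/K; the cold reservoir gains Q_C/T_C = 360.9/304.00 = 1.187 kJ/K.
ΔS_univ = −Q_H/T_H + Q_C/T_C = 0.1439 kJ/K (> 0, since η = 0.345 < η_Carnot = 0.424).

ΔS_univ ≈ 0.1439 kJ/K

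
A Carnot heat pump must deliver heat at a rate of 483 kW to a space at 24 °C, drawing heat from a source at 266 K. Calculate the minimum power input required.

T_H = 24 °C → 24 + 273.15 = 297.15 K.
For a reversible heat pump, COP_HP = T_H/(T_H − T_C) = 297.15/31.15 = 9.5393.
W = Q_H/COP_HP = 483/9.5393 = 50.6 kW.

Ẇ_in ≈ 50.6 kW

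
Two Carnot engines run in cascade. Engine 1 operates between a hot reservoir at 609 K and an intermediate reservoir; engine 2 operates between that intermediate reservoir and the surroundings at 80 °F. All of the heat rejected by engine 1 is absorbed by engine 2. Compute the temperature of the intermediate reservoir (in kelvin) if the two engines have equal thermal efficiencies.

T_C = 80 °F → (80 − 32) × 5/9 = 26.67 °C = 299.82 K.
Equal efficiencies require 1 − T_m/T_H = 1 − T_C/T_m, i.e. T_m/T_H = T_C/T_m, so T_m = √(T_H·T_C) = √(609.00 × 299.82) = 427 K.

T_m ≈ 427 K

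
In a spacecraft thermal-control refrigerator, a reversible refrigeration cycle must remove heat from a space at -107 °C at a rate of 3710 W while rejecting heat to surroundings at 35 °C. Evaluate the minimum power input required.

Ẇ_in ≈ 3170 W

T_H = 35 °C → 35 + 273.15 = 308.15 K.
T_C = -107 °C → -107 + 273.15 = 166.15 K.
COP_R = T_C/(T_H − T_C) = 166.15/142.00 = 1.1701.
W = Q_C/COP_R = 3710/1.1701 = 3170 W.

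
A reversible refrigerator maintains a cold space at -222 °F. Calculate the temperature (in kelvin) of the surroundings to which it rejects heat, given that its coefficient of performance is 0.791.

T_C = -222 °F → (-222 − 32) × 5/9 = -141.11 °C = 132.04 K.
COP_R = T_C/(T_H − T_C) ⇒ T_H = T_C·(1 + 1/COP_R) = 132.04 × (1 + 1/0.791) = 299.0 K.

T_H ≈ 299.0 K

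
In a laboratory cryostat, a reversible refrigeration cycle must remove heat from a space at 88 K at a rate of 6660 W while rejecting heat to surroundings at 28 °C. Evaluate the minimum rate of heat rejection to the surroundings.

Q̇_H ≈ 22800 W

T_H = 28 °C → 28 + 273.15 = 301.15 K.
For a reversible cycle Q_H/Q_C = T_H/T_C, so Q_H = Q_C·T_H/T_C = 6660 × 301.15/88.00 = 22800 W.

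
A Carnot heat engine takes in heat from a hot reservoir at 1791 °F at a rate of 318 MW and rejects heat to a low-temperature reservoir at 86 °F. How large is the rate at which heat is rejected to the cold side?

T_H = 1791 °F → (1791 − 32) × 5/9 = 977.22 °C = 1250.37 K.
T_C = 86 °F → (86 − 32) × 5/9 = 30.00 °C = 303.15 K.
Since the cycle is reversible, η = 1 − T_C/T_H = 1 − 303.15/1250.37 = 0.7576.
For a reversible cycle Q_C/Q_H = T_C/T_H, so Q_C = 318 × 303.15/1250.37 = 77.1 MW.

Q̇_C ≈ 77.1 MW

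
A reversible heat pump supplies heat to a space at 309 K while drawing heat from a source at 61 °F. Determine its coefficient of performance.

COP_HP ≈ 15.7

T_C = 61 °F → (61 − 32) × 5/9 = 16.11 °C = 289.26 K.
The Carnot heat-pump COP is COP_HP = T_H/(T_H − T_C) = 309.00/(309.00 − 289.26) = 15.7.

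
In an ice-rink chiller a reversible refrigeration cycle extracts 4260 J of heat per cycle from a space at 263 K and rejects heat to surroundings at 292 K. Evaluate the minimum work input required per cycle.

W_in ≈ 470 J

Carnot COP: COP_R = T_C/(T_H − T_C) = 263.00/29.00 = 9.0690.
W = Q_C/COP_R = 4260/9.0690 = 470 J.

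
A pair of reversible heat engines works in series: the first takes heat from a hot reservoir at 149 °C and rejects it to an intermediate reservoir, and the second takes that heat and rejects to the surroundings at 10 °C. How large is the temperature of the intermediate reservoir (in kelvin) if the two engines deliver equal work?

T_H = 149 °C → 149 + 273.15 = 422.15 K.
T_C = 10 °C → 10 + 273.15 = 283.15 K.
For reversible stages Q_m = Q_H·(T_m/T_H). Setting W₁ = Q_H(1 − T_m/T_H) equal to W₂ = Q_m(1 − T_C/T_m) = Q_H·(T_m − T_C)/T_H gives T_H − T_m = T_m − T_C, so T_m = (T_H + T_C)/2 = (422.15 + 283.15)/2 = 353 K.

T_m ≈ 353 K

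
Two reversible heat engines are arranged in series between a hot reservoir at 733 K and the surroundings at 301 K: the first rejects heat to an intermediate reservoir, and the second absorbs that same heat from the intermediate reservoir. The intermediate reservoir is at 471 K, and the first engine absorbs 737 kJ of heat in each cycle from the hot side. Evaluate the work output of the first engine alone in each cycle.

W₁ ≈ 263 kJ

First-stage efficiency η₁ = 1 − T_m/T_H = 1 − 471.00/733.00 = 0.3574.
W₁ = η₁·Q_H = 0.3574 × 737 = 263 kJ.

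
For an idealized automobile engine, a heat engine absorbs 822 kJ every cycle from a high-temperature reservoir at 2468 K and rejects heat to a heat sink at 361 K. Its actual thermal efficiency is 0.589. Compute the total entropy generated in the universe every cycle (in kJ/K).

W = η·Q_H = 0.589 × 822 = 484.2 kJ, so Q_C = Q_H − W = 337.8 kJ.
Entropy balance on the reservoirs: −Q_H/T_H = -0.3331 kJ/K, +Q_C/T_C = 0.9359 kJ/K.
ΔS_univ = −Q_H/T_H + Q_C/T_C = 0.6028 kJ/K (> 0, since η = 0.589 < η_Carnot = 0.854).

ΔS_univ ≈ 0.6028 kJ/K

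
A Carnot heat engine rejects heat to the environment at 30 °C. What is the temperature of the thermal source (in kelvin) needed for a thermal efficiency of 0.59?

T_C = 30 °C → 30 + 273.15 = 303.15 K.
From η = 1 − T_C/T_H, solving for T_H gives T_H = T_C/(1 − η) = 303.15/(1 − 0.59) = 739 K.

T_H ≈ 739 K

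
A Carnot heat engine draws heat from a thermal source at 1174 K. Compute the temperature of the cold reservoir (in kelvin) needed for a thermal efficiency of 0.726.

From η = 1 − T_C/T_H, T_C = T_H·(1 − η) = 1174.00 × (1 − 0.726) = 321.7 K.

T_C ≈ 321.7 K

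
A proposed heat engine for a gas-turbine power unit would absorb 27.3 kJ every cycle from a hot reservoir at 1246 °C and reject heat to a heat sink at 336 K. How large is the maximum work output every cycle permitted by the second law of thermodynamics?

W_max ≈ 21.3 kJ

T_H = 1246 °C → 1246 + 273.15 = 1519.15 K.
No engine can exceed the Carnot limit: η_max = 1 − T_C/T_H = 1 − 336.00/1519.15 = 0.7788.
W_max = η_max · Q_H = 0.7788 × 27.3 = 21.3 kJ.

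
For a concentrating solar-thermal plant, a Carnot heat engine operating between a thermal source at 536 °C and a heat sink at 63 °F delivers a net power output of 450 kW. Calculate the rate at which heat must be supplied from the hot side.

T_H = 536 °C → 536 + 273.15 = 809.15 K.
T_C = 63 °F → (63 − 32) × 5/9 = 17.22 °C = 290.37 K.
Since the cycle is reversible, η = 1 − T_C/T_H = 1 − 290.37/809.15 = 0.6411.
Q_H = W/η = 450/0.6411 = 702 kW.

Q̇_H ≈ 702 kW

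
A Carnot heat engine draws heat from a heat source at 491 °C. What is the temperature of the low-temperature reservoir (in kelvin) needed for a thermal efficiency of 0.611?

T_H = 491 °C → 491 + 273.15 = 764.15 K.
From η = 1 − T_C/T_H, T_C = T_H·(1 − η) = 764.15 × (1 − 0.611) = 297.3 K.

T_C ≈ 297.3 K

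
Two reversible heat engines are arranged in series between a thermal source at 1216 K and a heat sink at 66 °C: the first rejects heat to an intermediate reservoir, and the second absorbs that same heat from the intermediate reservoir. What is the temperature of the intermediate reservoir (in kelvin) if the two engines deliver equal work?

T_C = 66 °C → 66 + 273.15 = 339.15 K.
For reversible stages Q_m = Q_H·(T_m/T_H). Setting W₁ = Q_H(1 − T_m/T_H) equal to W₂ = Q_m(1 − T_C/T_m) = Q_H·(T_m − T_C)/T_H gives T_H − T_m = T_m − T_C, so T_m = (T_H + T_C)/2 = (1216.00 + 339.15)/2 = 778 K.

T_m ≈ 778 K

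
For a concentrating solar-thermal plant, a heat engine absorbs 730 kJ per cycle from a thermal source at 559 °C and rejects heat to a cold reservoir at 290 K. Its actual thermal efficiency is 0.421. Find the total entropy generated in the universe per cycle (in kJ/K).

T_H = 559 °C → 559 + 273.15 = 832.15 K.
W = η·Q_H = 0.421 × 730 = 307.3 kJ, so Q_C = Q_H − W = 422.7 kJ.
The hot reservoir loses entropy Q_H/T_H = 730/832.15 = 0.8772 kJ/K; the cold reservoir gains Q_C/T_C = 422.7/290.00 = 1.457 kJ/K.
ΔS_univ = −Q_H/T_H + Q_C/T_C = 0.580 kJ/K (> 0, since η = 0.421 < η_Carnot = 0.652).

ΔS_univ ≈ 0.580 kJ/K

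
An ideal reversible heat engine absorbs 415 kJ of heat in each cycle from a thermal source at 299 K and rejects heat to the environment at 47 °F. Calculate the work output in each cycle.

W ≈ 24.31 kJ

T_C = 47 °F → (47 − 32) × 5/9 = 8.33 °C = 281.48 K.
The Carnot efficiency is η = 1 − T_C/T_H = 1 − 281.48/299.00 = 0.0586.
W = η·Q_H = 0.0586 × 415 = 24.31 kJ.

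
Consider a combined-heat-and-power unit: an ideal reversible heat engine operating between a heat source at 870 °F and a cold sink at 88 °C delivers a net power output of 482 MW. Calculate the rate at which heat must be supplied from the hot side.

Q̇_H ≈ 943.1 MW

T_H = 870 °F → (870 − 32) × 5/9 = 465.56 °C = 738.71 K.
T_C = 88 °C → 88 + 273.15 = 361.15 K.
η_rev = 1 − T_C/T_H = 1 − 361.15/738.71 = 0.5111.
Q_H = W/η = 482/0.5111 = 943.1 MW.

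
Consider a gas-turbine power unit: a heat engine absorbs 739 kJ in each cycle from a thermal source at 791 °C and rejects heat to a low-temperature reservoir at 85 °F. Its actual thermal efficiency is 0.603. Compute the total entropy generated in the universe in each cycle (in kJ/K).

T_H = 791 °C → 791 + 273.15 = 1064.15 K.
T_C = 85 °F → (85 − 32) × 5/9 = 29.44 °C = 302.59 K.
W = η·Q_H = 0.603 × 739 = 445.6 kJ, so Q_C = Q_H − W = 293.4 kJ.
Entropy balance on the reservoirs: −Q_H/T_H = -0.6945 kJ/K, +Q_C/T_C = 0.9696 kJ/K.
ΔS_univ = −Q_H/T_H + Q_C/T_C = 0.2751 kJ/K (> 0, since η = 0.603 < η_Carnot = 0.716).

ΔS_univ ≈ 0.2751 kJ/K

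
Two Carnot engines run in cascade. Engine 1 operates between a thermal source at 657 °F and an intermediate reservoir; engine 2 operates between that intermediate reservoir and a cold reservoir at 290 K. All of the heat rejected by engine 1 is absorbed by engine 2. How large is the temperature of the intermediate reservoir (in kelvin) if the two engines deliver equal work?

T_H = 657 °F → (657 − 32) × 5/9 = 347.22 °C = 620.37 K.
For reversible stages Q_m = Q_H·(T_m/T_H). Setting W₁ = Q_H(1 − T_m/T_H) equal to W₂ = Q_m(1 − T_C/T_m) = Q_H·(T_m − T_C)/T_H gives T_H − T_m = T_m − T_C, so T_m = (T_H + T_C)/2 = (620.37 + 290.00)/2 = 455.2 K.

T_m ≈ 455.2 K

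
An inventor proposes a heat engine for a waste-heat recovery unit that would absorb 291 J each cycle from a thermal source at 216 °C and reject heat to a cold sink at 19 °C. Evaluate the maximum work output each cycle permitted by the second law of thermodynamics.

W_max ≈ 117.2 J

T_H = 216 °C → 216 + 273.15 = 489.15 K.
T_C = 19 °C → 19 + 273.15 = 292.15 K.
No engine can exceed the Carnot limit: η_max = 1 − T_C/T_H = 1 − 292.15/489.15 = 0.4027.
W_max = η_max · Q_H = 0.4027 × 291 = 117.2 J.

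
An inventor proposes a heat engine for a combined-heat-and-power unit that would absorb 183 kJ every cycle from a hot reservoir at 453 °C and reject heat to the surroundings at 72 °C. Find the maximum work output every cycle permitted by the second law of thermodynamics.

W_max ≈ 96.0 kJ

T_H = 453 °C → 453 + 273.15 = 726.15 K.
T_C = 72 °C → 72 + 273.15 = 345.15 K.
The second-law ceiling is the Carnot efficiency, η_max = 1 − T_C/T_H = 1 − 345.15/726.15 = 0.5247.
W_max = η_max · Q_H = 0.5247 × 183 = 96.0 kJ.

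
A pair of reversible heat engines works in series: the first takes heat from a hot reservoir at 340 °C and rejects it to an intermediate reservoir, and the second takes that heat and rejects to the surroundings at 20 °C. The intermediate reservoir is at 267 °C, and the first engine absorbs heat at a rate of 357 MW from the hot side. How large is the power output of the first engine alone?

T_H = 340 °C → 340 + 273.15 = 613.15 K.
T_C = 20 °C → 20 + 273.15 = 293.15 K.
T_m = 267 °C → 267 + 273.15 = 540.15 K.
First-stage efficiency η₁ = 1 − T_m/T_H = 1 − 540.15/613.15 = 0.1191.
W₁ = η₁·Q_H = 0.1191 × 357 = 42.50 MW.

Ẇ₁ ≈ 42.50 MW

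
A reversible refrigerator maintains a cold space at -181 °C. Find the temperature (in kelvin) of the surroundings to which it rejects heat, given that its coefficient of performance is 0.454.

T_C = -181 °C → -181 + 273.15 = 92.15 K.
COP_R = T_C/(T_H − T_C) ⇒ T_H = T_C·(1 + 1/COP_R) = 92.15 × (1 + 1/0.454) = 295 K.

T_H ≈ 295 K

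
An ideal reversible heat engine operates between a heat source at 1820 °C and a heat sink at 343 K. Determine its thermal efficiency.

T_H = 1820 °C → 1820 + 273.15 = 2093.15 K.
For a reversible engine, η = 1 − T_C/T_H = 1 − 343.00/2093.15 = 0.8361.

η ≈ 0.8361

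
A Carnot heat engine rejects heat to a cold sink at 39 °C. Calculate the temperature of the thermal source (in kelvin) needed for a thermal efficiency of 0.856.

T_C = 39 °C → 39 + 273.15 = 312.15 K.
From η = 1 − T_C/T_H, solving for T_H gives T_H = T_C/(1 − η) = 312.15/(1 − 0.856) = 2170 K.

T_H ≈ 2170 K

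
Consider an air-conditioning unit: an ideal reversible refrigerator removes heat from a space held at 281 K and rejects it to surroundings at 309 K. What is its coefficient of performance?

COP_R ≈ 10.04

The reversible coefficient of performance is COP_R = T_C/(T_H − T_C) = 281.00/(309.00 − 281.00) = 10.04.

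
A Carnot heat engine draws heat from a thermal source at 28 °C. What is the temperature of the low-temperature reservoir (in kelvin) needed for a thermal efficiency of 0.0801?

T_C ≈ 277 K

T_H = 28 °C → 28 + 273.15 = 301.15 K.
From η = 1 − T_C/T_H, T_C = T_H·(1 − η) = 301.15 × (1 − 0.0801) = 277 K.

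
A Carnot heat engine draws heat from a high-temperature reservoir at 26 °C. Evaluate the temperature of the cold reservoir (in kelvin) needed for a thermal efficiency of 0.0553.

T_H = 26 °C → 26 + 273.15 = 299.15 K.
From η = 1 − T_C/T_H, T_C = T_H·(1 − η) = 299.15 × (1 − 0.0553) = 283 K.

T_C ≈ 283 K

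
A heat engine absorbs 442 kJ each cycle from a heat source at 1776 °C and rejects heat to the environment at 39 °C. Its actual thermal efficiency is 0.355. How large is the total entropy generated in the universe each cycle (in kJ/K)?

ΔS_univ ≈ 0.698 kJ/K

T_H = 1776 °C → 1776 + 273.15 = 2049.15 K.
T_C = 39 °C → 39 + 273.15 = 312.15 K.
W = η·Q_H = 0.355 × 442 = 156.9 kJ, so Q_C = Q_H − W = 285.1 kJ.
Entropy balance on the reservoirs: −Q_H/T_H = -0.2157 kJ/K, +Q_C/T_C = 0.9133 kJ/K.
ΔS_univ = −Q_H/T_H + Q_C/T_C = 0.698 kJ/K (> 0, since η = 0.355 < η_Carnot = 0.848).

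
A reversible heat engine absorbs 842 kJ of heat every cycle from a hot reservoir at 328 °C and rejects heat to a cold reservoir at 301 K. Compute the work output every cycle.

T_H = 328 °C → 328 + 273.15 = 601.15 K.
The Carnot efficiency is η = 1 − T_C/T_H = 1 − 301.00/601.15 = 0.4993.
W = η·Q_H = 0.4993 × 842 = 420 kJ.

W ≈ 420 kJ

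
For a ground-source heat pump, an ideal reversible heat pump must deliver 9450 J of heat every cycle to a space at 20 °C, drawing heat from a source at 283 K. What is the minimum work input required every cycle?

T_H = 20 °C → 20 + 273.15 = 293.15 K.
COP_HP = T_H/(T_H − T_C) = 293.15/10.15 = 28.8818.
W = Q_H/COP_HP = 9450/28.8818 = 327.2 J.

W_in ≈ 327.2 J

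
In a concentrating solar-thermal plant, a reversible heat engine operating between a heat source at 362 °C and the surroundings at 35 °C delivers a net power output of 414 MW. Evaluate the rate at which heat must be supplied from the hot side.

T_H = 362 °C → 362 + 273.15 = 635.15 K.
T_C = 35 °C → 35 + 273.15 = 308.15 K.
η_rev = 1 − T_C/T_H = 1 − 308.15/635.15 = 0.5148.
Q_H = W/η = 414/0.5148 = 804.1 MW.

Q̇_H ≈ 804.1 MW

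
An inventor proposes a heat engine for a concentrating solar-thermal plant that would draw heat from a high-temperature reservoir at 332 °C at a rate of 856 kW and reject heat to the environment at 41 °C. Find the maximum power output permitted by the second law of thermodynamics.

Ẇ_max ≈ 412 kW

T_H = 332 °C → 332 + 273.15 = 605.15 K.
T_C = 41 °C → 41 + 273.15 = 314.15 K.
No engine can exceed the Carnot limit: η_max = 1 − T_C/T_H = 1 − 314.15/605.15 = 0.4809.
W_max = η_max · Q_H = 0.4809 × 856 = 412 kW.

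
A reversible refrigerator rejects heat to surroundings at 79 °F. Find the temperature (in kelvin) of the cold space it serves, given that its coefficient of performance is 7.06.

T_H = 79 °F → (79 − 32) × 5/9 = 26.11 °C = 299.26 K.
COP_R = T_C/(T_H − T_C) ⇒ T_C = T_H·COP_R/(1 + COP_R) = 299.26 × 7.06/(1 + 7.06) = 262 K.

T_C ≈ 262 K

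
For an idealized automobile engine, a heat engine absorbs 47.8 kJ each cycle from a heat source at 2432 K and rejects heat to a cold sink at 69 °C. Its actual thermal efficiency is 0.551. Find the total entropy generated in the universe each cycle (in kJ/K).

T_C = 69 °C → 69 + 273.15 = 342.15 K.
W = η·Q_H = 0.551 × 47.8 = 26.34 kJ, so Q_C = Q_H − W = 21.46 kJ.
Reservoir entropy changes: ΔS_H = −Q_H/T_H = −47.8/2432.00 = -0.01965 kJ/K and ΔS_C = +Q_C/T_C = 21.46/342.15 = 0.06273 kJ/K.
ΔS_univ = −Q_H/T_H + Q_C/T_C = 0.0431 kJ/K (> 0, since η = 0.551 < η_Carnot = 0.859).

ΔS_univ ≈ 0.0431 kJ/K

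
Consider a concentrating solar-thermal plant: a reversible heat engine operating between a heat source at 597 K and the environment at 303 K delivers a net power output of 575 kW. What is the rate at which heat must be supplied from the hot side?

Since the cycle is reversible, η = 1 − T_C/T_H = 1 − 303.00/597.00 = 0.4925.
Q_H = W/η = 575/0.4925 = 1168 kW.

Q̇_H ≈ 1168 kW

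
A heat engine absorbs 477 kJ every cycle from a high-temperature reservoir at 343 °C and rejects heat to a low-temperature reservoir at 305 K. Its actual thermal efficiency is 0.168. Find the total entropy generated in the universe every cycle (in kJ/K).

T_H = 343 °C → 343 + 273.15 = 616.15 K.
W = η·Q_H = 0.168 × 477 = 80.14 kJ, so Q_C = Q_H − W = 396.9 kJ.
Entropy balance on the reservoirs: −Q_H/T_H = -0.7742 kJ/K, +Q_C/T_C = 1.301 kJ/K.
ΔS_univ = −Q_H/T_H + Q_C/T_C = 0.5270 kJ/K (> 0, since η = 0.168 < η_Carnot = 0.505).

ΔS_univ ≈ 0.5270 kJ/K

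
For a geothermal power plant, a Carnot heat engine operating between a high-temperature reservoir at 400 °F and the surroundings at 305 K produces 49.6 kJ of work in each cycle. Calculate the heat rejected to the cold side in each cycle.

T_H = 400 °F → (400 − 32) × 5/9 = 204.44 °C = 477.59 K.
η_rev = 1 − T_C/T_H = 1 − 305.00/477.59 = 0.3614.
Since Q_C/Q_H = T_C/T_H and Q_H = W/η, Q_C = W·T_C/(T_H − T_C) = 49.6 × 305.00/172.59 = 87.7 kJ.

Q_C ≈ 87.7 kJ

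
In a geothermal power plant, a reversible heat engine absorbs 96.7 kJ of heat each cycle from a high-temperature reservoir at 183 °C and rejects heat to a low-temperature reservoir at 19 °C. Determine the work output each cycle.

W ≈ 34.77 kJ

T_H = 183 °C → 183 + 273.15 = 456.15 K.
T_C = 19 °C → 19 + 273.15 = 292.15 K.
For a reversible engine, η = 1 − T_C/T_H = 1 − 292.15/456.15 = 0.3595.
W = η·Q_H = 0.3595 × 96.7 = 34.77 kJ.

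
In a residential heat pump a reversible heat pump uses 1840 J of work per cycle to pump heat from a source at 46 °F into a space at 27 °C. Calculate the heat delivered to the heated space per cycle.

Q_H ≈ 28730 J

T_H = 27 °C → 27 + 273.15 = 300.15 K.
T_C = 46 °F → (46 − 32) × 5/9 = 7.78 °C = 280.93 K.
For a reversible heat pump, COP_HP = T_H/(T_H − T_C) = 300.15/19.22 = 15.6147.
Q_H = COP_HP · W = 15.6147 × 1840 = 28730 J.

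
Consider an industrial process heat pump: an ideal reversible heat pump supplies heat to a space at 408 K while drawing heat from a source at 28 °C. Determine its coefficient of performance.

COP_HP ≈ 3.818

T_C = 28 °C → 28 + 273.15 = 301.15 K.
The Carnot heat-pump COP is COP_HP = T_H/(T_H − T_C) = 408.00/(408.00 − 301.15) = 3.818.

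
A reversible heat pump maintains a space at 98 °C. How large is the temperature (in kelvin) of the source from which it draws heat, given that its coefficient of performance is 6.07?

T_H = 98 °C → 98 + 273.15 = 371.15 K.
COP_HP = T_H/(T_H − T_C) ⇒ T_C = T_H·(COP_HP − 1)/COP_HP = 371.15 × (6.07 − 1)/6.07 = 310 K.

T_C ≈ 310 K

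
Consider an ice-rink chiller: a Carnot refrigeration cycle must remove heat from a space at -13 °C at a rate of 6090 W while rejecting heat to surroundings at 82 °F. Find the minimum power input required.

Ẇ_in ≈ 954.6 W

T_H = 82 °F → (82 − 32) × 5/9 = 27.78 °C = 300.93 K.
T_C = -13 °C → -13 + 273.15 = 260.15 K.
Carnot COP: COP_R = T_C/(T_H − T_C) = 260.15/40.78 = 6.3797.
W = Q_C/COP_R = 6090/6.3797 = 954.6 W.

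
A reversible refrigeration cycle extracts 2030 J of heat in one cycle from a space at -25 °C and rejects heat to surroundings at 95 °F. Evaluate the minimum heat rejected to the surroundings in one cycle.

T_H = 95 °F → (95 − 32) × 5/9 = 35.00 °C = 308.15 K.
T_C = -25 °C → -25 + 273.15 = 248.15 K.
For a reversible cycle Q_H/Q_C = T_H/T_C, so Q_H = Q_C·T_H/T_C = 2030 × 308.15/248.15 = 2520 J.

Q_H ≈ 2520 J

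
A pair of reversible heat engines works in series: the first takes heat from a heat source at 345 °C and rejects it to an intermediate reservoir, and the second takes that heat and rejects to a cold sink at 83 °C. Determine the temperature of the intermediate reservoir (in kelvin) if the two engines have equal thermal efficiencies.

T_m ≈ 469 K

T_H = 345 °C → 345 + 273.15 = 618.15 K.
T_C = 83 °C → 83 + 273.15 = 356.15 K.
Equal efficiencies require 1 − T_m/T_H = 1 − T_C/T_m, i.e. T_m/T_H = T_C/T_m, so T_m = √(T_H·T_C) = √(618.15 × 356.15) = 469 K.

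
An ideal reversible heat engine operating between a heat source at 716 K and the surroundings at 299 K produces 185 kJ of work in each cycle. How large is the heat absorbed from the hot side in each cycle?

Carnot efficiency: η = 1 − T_C/T_H = 1 − 299.00/716.00 = 0.5824.
Q_H = W/η = 185/0.5824 = 318 kJ.

Q_H ≈ 318 kJ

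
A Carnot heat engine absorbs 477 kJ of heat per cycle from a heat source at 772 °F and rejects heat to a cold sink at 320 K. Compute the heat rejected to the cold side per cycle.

Q_C ≈ 223 kJ

T_H = 772 °F → (772 − 32) × 5/9 = 411.11 °C = 684.26 K.
Carnot efficiency: η = 1 − T_C/T_H = 1 − 320.00/684.26 = 0.5323.
For a reversible cycle Q_C/Q_H = T_C/T_H, so Q_C = 477 × 320.00/684.26 = 223 kJ.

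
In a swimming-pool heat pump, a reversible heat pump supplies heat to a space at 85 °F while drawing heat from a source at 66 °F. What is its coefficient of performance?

COP_HP ≈ 28.7

T_H = 85 °F → (85 − 32) × 5/9 = 29.44 °C = 302.59 K.
T_C = 66 °F → (66 − 32) × 5/9 = 18.89 °C = 292.04 K.
Reversible heating COP: COP_HP = T_H/(T_H − T_C) = 302.59/(302.59 − 292.04) = 28.7.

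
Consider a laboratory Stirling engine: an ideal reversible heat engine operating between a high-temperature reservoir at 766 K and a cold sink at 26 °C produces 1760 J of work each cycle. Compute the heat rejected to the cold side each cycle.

T_C = 26 °C → 26 + 273.15 = 299.15 K.
η_rev = 1 − T_C/T_H = 1 − 299.15/766.00 = 0.6095.
Since Q_C/Q_H = T_C/T_H and Q_H = W/η, Q_C = W·T_C/(T_H − T_C) = 1760 × 299.15/466.85 = 1130 J.

Q_C ≈ 1130 J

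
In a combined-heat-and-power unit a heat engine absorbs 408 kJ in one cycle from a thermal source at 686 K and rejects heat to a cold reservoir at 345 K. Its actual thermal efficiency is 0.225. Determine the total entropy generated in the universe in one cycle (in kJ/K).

W = η·Q_H = 0.225 × 408 = 91.80 kJ, so Q_C = Q_H − W = 316.2 kJ.
Entropy balance on the reservoirs: −Q_H/T_H = -0.5948 kJ/K, +Q_C/T_C = 0.9165 kJ/K.
ΔS_univ = −Q_H/T_H + Q_C/T_C = 0.322 kJ/K (> 0, since η = 0.225 < η_Carnot = 0.497).

ΔS_univ ≈ 0.322 kJ/K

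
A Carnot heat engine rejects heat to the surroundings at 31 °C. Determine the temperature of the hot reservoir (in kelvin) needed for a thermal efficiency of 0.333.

T_C = 31 °C → 31 + 273.15 = 304.15 K.
From η = 1 − T_C/T_H, solving for T_H gives T_H = T_C/(1 − η) = 304.15/(1 − 0.333) = 456.0 K.

T_H ≈ 456.0 K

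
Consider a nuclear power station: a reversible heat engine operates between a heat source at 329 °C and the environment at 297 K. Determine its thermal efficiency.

T_H = 329 °C → 329 + 273.15 = 602.15 K.
η_rev = 1 − T_C/T_H = 1 − 297.00/602.15 = 0.507.

η ≈ 0.507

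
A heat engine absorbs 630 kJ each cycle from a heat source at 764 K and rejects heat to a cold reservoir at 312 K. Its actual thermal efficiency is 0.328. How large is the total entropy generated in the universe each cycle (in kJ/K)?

ΔS_univ ≈ 0.5323 kJ/K

W = η·Q_H = 0.328 × 630 = 206.6 kJ, so Q_C = Q_H − W = 423.4 kJ.
Reservoir entropy changes: ΔS_H = −Q_H/T_H = −630/764.00 = -0.8246 kJ/K and ΔS_C = +Q_C/T_C = 423.4/312.00 = 1.357 kJ/K.
ΔS_univ = −Q_H/T_H + Q_C/T_C = 0.5323 kJ/K (> 0, since η = 0.328 < η_Carnot = 0.592).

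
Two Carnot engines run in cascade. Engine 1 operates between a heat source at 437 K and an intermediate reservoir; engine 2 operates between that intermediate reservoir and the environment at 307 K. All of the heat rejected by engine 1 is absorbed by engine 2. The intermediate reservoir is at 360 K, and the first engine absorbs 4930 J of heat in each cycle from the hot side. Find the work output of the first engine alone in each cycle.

W₁ ≈ 869 J

First-stage efficiency η₁ = 1 − T_m/T_H = 1 − 360.00/437.00 = 0.1762.
W₁ = η₁·Q_H = 0.1762 × 4930 = 869 J.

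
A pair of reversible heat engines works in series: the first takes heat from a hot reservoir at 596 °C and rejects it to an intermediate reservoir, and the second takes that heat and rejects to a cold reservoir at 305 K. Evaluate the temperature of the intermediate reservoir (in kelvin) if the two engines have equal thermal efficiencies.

T_H = 596 °C → 596 + 273.15 = 869.15 K.
Equal efficiencies require 1 − T_m/T_H = 1 − T_C/T_m, i.e. T_m/T_H = T_C/T_m, so T_m = √(T_H·T_C) = √(869.15 × 305.00) = 515 K.

T_m ≈ 515 K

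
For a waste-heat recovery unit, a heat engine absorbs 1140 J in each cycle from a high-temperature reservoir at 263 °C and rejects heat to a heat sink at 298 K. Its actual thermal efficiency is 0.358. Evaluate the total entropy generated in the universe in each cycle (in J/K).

ΔS_univ ≈ 0.330 J/K

T_H = 263 °C → 263 + 273.15 = 536.15 K.
W = η·Q_H = 0.358 × 1140 = 408.1 J, so Q_C = Q_H − W = 731.9 J.
Entropy balance on the reservoirs: −Q_H/T_H = -2.126 J/K, +Q_C/T_C = 2.456 J/K.
ΔS_univ = −Q_H/T_H + Q_C/T_C = 0.330 J/K (> 0, since η = 0.358 < η_Carnot = 0.444).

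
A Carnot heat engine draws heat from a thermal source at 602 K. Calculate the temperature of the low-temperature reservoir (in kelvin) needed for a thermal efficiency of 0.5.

T_C ≈ 301 K

From η = 1 − T_C/T_H, T_C = T_H·(1 − η) = 602.00 × (1 − 0.5) = 301 K.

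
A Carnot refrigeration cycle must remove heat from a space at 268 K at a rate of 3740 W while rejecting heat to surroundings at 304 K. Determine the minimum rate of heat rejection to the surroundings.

Q̇_H ≈ 4240 W

For a reversible cycle Q_H/Q_C = T_H/T_C, so Q_H = Q_C·T_H/T_C = 3740 × 304.00/268.00 = 4240 W.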